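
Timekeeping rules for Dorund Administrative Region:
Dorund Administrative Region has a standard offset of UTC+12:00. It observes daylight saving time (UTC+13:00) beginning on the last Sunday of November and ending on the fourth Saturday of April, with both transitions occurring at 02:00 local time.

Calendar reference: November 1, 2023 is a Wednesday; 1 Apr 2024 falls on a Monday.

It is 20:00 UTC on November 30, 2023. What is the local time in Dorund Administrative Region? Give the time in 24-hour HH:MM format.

1 November 2023 is a Wednesday, so Sundays fall on 5, 12, 19, 26; the last is November 26.
1 April 2024 is a Monday, so the first Saturday is April 6 and the fourth is April 27.
At the standard offset (UTC+12:00), 20:00 UTC + 12h = 08:00 Dorund Administrative Region standard time (rolling into the next day, 1 December 2023).
The standard-time date in Dorund Administrative Region, December 1, 2023, lies within the daylight-saving period (26 November 2023 – 27 April 2024), so Dorund Administrative Region is on daylight time, UTC+13:00.
20:00 UTC + 13h = 09:00 local (rolling into the next day, 1 December 2023).

09:00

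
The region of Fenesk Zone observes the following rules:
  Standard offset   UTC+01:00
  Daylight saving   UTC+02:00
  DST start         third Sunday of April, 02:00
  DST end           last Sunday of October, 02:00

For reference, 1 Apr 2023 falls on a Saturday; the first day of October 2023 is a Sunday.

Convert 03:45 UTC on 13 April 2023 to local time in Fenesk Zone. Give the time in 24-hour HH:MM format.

1 April 2023 is a Saturday, so the first Sunday is April 2 and the third is April 16.
1 October 2023 is a Sunday, so Sundays fall on 1, 8, 15, 22, 29; the last is October 29.
At the standard offset (UTC+01:00), 03:45 UTC + 1h = 04:45 Fenesk Zone standard time.
The standard-time date in Fenesk Zone, 13 April 2023, is outside the daylight-saving period (16 April – 29 October), so Fenesk Zone is on standard time, UTC+01:00.
03:45 UTC + 1h = 04:45 local.

04:45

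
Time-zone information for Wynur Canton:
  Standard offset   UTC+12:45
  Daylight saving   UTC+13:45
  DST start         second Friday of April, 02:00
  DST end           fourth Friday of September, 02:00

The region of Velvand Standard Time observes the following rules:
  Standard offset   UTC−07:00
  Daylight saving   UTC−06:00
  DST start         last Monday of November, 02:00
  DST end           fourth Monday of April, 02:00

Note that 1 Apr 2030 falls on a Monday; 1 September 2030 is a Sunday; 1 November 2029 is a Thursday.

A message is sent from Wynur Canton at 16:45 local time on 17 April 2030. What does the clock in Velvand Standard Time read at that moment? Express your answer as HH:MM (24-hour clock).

21:00

1 April 2030 is a Monday, so the first Friday is April 5 and the second is April 12.
1 September 2030 is a Sunday, so the first Friday is September 6 and the fourth is September 27.
17 April 2030 falls between 12 April and 27 September, so daylight saving is in effect and Wynur Canton is at UTC+13:45.
16:45 Wynur Canton − 13h45m = 03:00 UTC.
1 November 2029 is a Thursday, so Mondays fall on 5, 12, 19, 26; the last is November 26.
1 April 2030 is a Monday, so the first Monday is April 1 and the fourth is April 22.
At the standard offset (UTC−07:00), 03:00 UTC − 7h = 20:00 Velvand Standard Time standard time (rolling into the previous day, 16 April 2030).
Daylight saving runs 26 November 2029 – 22 April 2030; the standard-time date in Velvand Standard Time, 16 April 2030, is inside that window, so Velvand Standard Time is at UTC−06:00.
03:00 UTC − 6h = 21:00 Velvand Standard Time (rolling into the previous day, 16 April 2030).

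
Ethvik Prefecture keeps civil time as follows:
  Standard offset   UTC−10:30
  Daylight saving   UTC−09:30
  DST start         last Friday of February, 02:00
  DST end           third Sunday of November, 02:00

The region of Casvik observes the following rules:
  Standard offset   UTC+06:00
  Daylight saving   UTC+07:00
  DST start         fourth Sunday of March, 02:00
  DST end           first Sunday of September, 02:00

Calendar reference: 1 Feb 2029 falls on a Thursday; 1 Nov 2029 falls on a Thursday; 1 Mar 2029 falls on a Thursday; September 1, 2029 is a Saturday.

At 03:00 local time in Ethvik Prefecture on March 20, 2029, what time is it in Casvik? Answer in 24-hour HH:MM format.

18:30

1 February 2029 is a Thursday, so Fridays fall on 2, 9, 16, 23; the last is February 23.
1 November 2029 is a Thursday, so the first Sunday is November 4 and the third is November 18.
March 20, 2029 lies within the daylight-saving period (23 February – 18 November), so Ethvik Prefecture is on daylight time, UTC−09:30.
03:00 Ethvik Prefecture + 9h30m = 12:30 UTC.
1 March 2029 is a Thursday, so the first Sunday is March 4 and the fourth is March 25.
1 September 2029 is a Saturday, so the first Sunday is September 2.
At the standard offset (UTC+06:00), 12:30 UTC + 6h = 18:30 Casvik standard time.
The standard-time date in Casvik, March 20, 2029, is outside the daylight-saving period (25 March – 2 September), so Casvik is on standard time, UTC+06:00.
12:30 UTC + 6h = 18:30 Casvik.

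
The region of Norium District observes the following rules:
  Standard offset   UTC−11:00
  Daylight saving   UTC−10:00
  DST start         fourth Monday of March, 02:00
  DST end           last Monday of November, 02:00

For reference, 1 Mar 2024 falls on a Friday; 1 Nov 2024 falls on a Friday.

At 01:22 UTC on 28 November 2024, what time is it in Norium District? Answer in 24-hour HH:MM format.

14:22

1 March 2024 is a Friday, so the first Monday is March 4 and the fourth is March 25.
1 November 2024 is a Friday, so Mondays fall on 4, 11, 18, 25; the last is November 25.
At the standard offset (UTC−11:00), 01:22 UTC − 11h = 14:22 Norium District standard time (rolling into the previous day, 27 November 2024).
The standard-time date in Norium District, 27 November 2024, is outside the daylight-saving period (25 March – 25 November), so Norium District is on standard time, UTC−11:00.
01:22 UTC − 11h = 14:22 local (rolling into the previous day, 27 November 2024).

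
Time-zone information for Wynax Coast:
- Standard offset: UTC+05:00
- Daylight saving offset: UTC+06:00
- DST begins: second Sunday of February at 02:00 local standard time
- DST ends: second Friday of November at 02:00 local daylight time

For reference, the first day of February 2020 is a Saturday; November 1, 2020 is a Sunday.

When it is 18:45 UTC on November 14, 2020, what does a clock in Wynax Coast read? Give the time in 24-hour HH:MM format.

1 February 2020 is a Saturday, so the first Sunday is February 2 and the second is February 9.
1 November 2020 is a Sunday, so the first Friday is November 6 and the second is November 13.
At the standard offset (UTC+05:00), 18:45 UTC + 5h = 23:45 Wynax Coast standard time.
The standard-time date in Wynax Coast, November 14, 2020, does not fall between 9 February and 13 November, so daylight saving is not in effect and Wynax Coast is at UTC+05:00.
18:45 UTC + 5h = 23:45 local.

23:45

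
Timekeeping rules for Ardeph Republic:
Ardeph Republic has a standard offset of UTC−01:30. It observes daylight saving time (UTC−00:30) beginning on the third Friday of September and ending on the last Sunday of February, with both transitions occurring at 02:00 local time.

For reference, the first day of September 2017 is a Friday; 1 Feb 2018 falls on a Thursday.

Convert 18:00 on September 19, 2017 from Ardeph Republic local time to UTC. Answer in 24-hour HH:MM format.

1 September 2017 is a Friday, so the first Friday is September 1 and the third is September 15.
1 February 2018 is a Thursday, so Sundays fall on 4, 11, 18, 25; the last is February 25.
September 19, 2017 lies within the daylight-saving period (15 September 2017 – 25 February 2018), so Ardeph Republic is on daylight time, UTC−00:30.
18:00 local + 0h30m = 18:30 UTC.

18:30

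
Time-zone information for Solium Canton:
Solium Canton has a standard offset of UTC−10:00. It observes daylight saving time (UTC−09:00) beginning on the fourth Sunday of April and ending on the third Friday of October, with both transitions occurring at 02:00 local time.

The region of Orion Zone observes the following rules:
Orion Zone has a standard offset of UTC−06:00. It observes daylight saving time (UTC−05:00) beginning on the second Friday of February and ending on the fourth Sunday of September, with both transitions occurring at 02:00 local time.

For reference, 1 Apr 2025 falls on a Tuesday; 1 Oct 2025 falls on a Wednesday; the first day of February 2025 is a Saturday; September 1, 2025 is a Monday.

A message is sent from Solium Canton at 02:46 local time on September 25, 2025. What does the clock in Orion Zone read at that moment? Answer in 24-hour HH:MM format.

06:46

1 April 2025 is a Tuesday, so the first Sunday is April 6 and the fourth is April 27.
1 October 2025 is a Wednesday, so the first Friday is October 3 and the third is October 17.
September 25, 2025 lies within the daylight-saving period (27 April – 17 October), so Solium Canton is on daylight time, UTC−09:00.
02:46 Solium Canton + 9h = 11:46 UTC.
1 February 2025 is a Saturday, so the first Friday is February 7 and the second is February 14.
1 September 2025 is a Monday, so the first Sunday is September 7 and the fourth is September 28.
At the standard offset (UTC−06:00), 11:46 UTC − 6h = 05:46 Orion Zone standard time.
Daylight saving runs 14 February – 28 September; the standard-time date in Orion Zone, September 25, 2025, is inside that window, so Orion Zone is at UTC−05:00.
11:46 UTC − 5h = 06:46 Orion Zone.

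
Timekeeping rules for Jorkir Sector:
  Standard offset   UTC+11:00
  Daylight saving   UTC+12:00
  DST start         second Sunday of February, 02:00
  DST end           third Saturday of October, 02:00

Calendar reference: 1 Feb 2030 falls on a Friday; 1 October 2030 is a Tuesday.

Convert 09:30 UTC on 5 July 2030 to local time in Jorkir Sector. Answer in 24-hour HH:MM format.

21:30

1 February 2030 is a Friday, so the first Sunday is February 3 and the second is February 10.
1 October 2030 is a Tuesday, so the first Saturday is October 5 and the third is October 19.
At the standard offset (UTC+11:00), 09:30 UTC + 11h = 20:30 Jorkir Sector standard time.
The standard-time date in Jorkir Sector, 5 July 2030, lies within the daylight-saving period (10 February – 19 October), so Jorkir Sector is on daylight time, UTC+12:00.
09:30 UTC + 12h = 21:30 local.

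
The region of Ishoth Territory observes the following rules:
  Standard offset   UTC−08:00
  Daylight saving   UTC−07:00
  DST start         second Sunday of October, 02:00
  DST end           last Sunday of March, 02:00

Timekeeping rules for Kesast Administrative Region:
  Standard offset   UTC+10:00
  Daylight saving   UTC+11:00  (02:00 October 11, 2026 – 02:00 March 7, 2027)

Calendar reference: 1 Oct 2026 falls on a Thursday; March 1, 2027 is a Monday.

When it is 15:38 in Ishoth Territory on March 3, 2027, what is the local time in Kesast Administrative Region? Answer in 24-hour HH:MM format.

09:38

1 October 2026 is a Thursday, so the first Sunday is October 4 and the second is October 11.
1 March 2027 is a Monday, so Sundays fall on 7, 14, 21, 28; the last is March 28.
March 3, 2027 falls between 11 October 2026 and 28 March 2027, so daylight saving is in effect and Ishoth Territory is at UTC−07:00.
15:38 Ishoth Territory + 7h = 22:38 UTC.
At the standard offset (UTC+10:00), 22:38 UTC + 10h = 08:38 Kesast Administrative Region standard time (rolling into the next day, 4 March 2027).
The standard-time date in Kesast Administrative Region, March 4, 2027, falls between 11 October 2026 and 7 March 2027, so daylight saving is in effect and Kesast Administrative Region is at UTC+11:00.
22:38 UTC + 11h = 09:38 Kesast Administrative Region (rolling into the next day, 4 March 2027).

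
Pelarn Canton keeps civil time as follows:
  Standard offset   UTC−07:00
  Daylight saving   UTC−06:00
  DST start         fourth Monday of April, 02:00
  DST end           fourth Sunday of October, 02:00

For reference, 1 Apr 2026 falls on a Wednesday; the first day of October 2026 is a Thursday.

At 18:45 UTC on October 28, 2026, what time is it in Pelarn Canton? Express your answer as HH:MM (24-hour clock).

11:45

1 April 2026 is a Wednesday, so the first Monday is April 6 and the fourth is April 27.
1 October 2026 is a Thursday, so the first Sunday is October 4 and the fourth is October 25.
At the standard offset (UTC−07:00), 18:45 UTC − 7h = 11:45 Pelarn Canton standard time.
The standard-time date in Pelarn Canton, October 28, 2026, does not fall between 27 April and 25 October, so daylight saving is not in effect and Pelarn Canton is at UTC−07:00.
18:45 UTC − 7h = 11:45 local.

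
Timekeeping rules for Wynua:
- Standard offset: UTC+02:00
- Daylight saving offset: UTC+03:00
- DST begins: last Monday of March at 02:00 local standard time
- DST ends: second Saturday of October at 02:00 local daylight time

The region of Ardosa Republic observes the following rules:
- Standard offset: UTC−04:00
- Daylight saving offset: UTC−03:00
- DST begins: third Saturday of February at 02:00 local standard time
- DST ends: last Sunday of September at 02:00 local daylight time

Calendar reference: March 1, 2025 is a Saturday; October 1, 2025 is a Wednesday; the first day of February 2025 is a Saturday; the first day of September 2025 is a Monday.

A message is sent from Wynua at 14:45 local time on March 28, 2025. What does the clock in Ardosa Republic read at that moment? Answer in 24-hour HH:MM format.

09:45

1 March 2025 is a Saturday, so Mondays fall on 3, 10, 17, 24, 31; the last is March 31.
1 October 2025 is a Wednesday, so the first Saturday is October 4 and the second is October 11.
March 28, 2025 is outside the daylight-saving period (31 March – 11 October), so Wynua is on standard time, UTC+02:00.
14:45 Wynua − 2h = 12:45 UTC.
1 February 2025 is a Saturday, so the first Saturday is February 1 and the third is February 15.
1 September 2025 is a Monday, so Sundays fall on 7, 14, 21, 28; the last is September 28.
At the standard offset (UTC−04:00), 12:45 UTC − 4h = 08:45 Ardosa Republic standard time.
The standard-time date in Ardosa Republic, March 28, 2025, lies within the daylight-saving period (15 February – 28 September), so Ardosa Republic is on daylight time, UTC−03:00.
12:45 UTC − 3h = 09:45 Ardosa Republic.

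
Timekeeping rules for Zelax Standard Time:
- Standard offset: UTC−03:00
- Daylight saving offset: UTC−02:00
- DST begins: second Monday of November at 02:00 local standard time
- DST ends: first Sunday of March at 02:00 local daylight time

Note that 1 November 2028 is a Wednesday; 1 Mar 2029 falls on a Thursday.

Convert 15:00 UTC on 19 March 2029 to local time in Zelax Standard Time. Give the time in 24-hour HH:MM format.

1 November 2028 is a Wednesday, so the first Monday is November 6 and the second is November 13.
1 March 2029 is a Thursday, so the first Sunday is March 4.
At the standard offset (UTC−03:00), 15:00 UTC − 3h = 12:00 Zelax Standard Time standard time.
The standard-time date in Zelax Standard Time, 19 March 2029, is outside the daylight-saving period (13 November 2028 – 4 March 2029), so Zelax Standard Time is on standard time, UTC−03:00.
15:00 UTC − 3h = 12:00 local.

12:00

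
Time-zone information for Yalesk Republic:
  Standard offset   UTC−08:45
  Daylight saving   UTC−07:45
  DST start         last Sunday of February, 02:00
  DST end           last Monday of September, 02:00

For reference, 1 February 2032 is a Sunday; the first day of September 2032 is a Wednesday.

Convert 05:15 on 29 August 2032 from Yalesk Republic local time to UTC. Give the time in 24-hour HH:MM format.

1 February 2032 is a Sunday, so Sundays fall on 1, 8, 15, 22, 29; the last is February 29.
1 September 2032 is a Wednesday, so Mondays fall on 6, 13, 20, 27; the last is September 27.
29 August 2032 lies within the daylight-saving period (29 February – 27 September), so Yalesk Republic is on daylight time, UTC−07:45.
05:15 local + 7h45m = 13:00 UTC.

13:00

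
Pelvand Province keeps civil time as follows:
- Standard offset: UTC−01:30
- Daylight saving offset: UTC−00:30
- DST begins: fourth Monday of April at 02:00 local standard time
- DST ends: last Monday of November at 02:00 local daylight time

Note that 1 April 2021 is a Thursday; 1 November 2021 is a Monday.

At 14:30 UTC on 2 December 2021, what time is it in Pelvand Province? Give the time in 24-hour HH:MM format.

1 April 2021 is a Thursday, so the first Monday is April 5 and the fourth is April 26.
1 November 2021 is a Monday, so Mondays fall on 1, 8, 15, 22, 29; the last is November 29.
At the standard offset (UTC−01:30), 14:30 UTC − 1h30m = 13:00 Pelvand Province standard time.
The standard-time date in Pelvand Province, 2 December 2021, is outside the daylight-saving period (26 April – 29 November), so Pelvand Province is on standard time, UTC−01:30.
14:30 UTC − 1h30m = 13:00 local.

13:00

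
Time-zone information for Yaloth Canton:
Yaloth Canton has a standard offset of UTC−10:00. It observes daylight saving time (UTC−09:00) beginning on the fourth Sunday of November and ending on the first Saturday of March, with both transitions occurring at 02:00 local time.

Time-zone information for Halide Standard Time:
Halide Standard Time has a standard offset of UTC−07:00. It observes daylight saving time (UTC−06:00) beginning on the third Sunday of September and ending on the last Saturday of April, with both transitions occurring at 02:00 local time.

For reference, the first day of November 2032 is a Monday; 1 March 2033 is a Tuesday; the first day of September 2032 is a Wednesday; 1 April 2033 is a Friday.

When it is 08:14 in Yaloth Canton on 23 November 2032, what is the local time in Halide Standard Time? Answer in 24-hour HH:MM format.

12:14

1 November 2032 is a Monday, so the first Sunday is November 7 and the fourth is November 28.
1 March 2033 is a Tuesday, so the first Saturday is March 5.
23 November 2032 does not fall between 28 November 2032 and 5 March 2033, so daylight saving is not in effect and Yaloth Canton is at UTC−10:00.
08:14 Yaloth Canton + 10h = 18:14 UTC.
1 September 2032 is a Wednesday, so the first Sunday is September 5 and the third is September 19.
1 April 2033 is a Friday, so Saturdays fall on 2, 9, 16, 23, 30; the last is April 30.
At the standard offset (UTC−07:00), 18:14 UTC − 7h = 11:14 Halide Standard Time standard time.
Daylight saving runs 19 September 2032 – 30 April 2033; the standard-time date in Halide Standard Time, 23 November 2032, is inside that window, so Halide Standard Time is at UTC−06:00.
18:14 UTC − 6h = 12:14 Halide Standard Time.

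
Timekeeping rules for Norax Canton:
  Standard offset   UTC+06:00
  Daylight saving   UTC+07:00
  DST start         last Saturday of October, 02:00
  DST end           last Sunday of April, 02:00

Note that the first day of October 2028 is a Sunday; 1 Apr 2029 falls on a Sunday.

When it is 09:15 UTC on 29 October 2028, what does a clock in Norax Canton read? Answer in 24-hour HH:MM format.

1 October 2028 is a Sunday, so Saturdays fall on 7, 14, 21, 28; the last is October 28.
1 April 2029 is a Sunday, so Sundays fall on 1, 8, 15, 22, 29; the last is April 29.
At the standard offset (UTC+06:00), 09:15 UTC + 6h = 15:15 Norax Canton standard time.
The standard-time date in Norax Canton, 29 October 2028, lies within the daylight-saving period (28 October 2028 – 29 April 2029), so Norax Canton is on daylight time, UTC+07:00.
09:15 UTC + 7h = 16:15 local.

16:15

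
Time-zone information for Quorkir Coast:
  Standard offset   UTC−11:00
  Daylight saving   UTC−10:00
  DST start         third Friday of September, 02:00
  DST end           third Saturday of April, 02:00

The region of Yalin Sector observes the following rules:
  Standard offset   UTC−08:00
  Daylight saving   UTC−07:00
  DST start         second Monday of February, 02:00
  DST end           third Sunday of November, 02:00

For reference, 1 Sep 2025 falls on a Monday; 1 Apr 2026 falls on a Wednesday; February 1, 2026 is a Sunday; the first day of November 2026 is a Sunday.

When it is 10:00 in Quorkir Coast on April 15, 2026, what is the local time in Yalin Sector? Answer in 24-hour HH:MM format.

13:00

1 September 2025 is a Monday, so the first Friday is September 5 and the third is September 19.
1 April 2026 is a Wednesday, so the first Saturday is April 4 and the third is April 18.
Daylight saving runs 19 September 2025 – 18 April 2026; April 15, 2026 is inside that window, so Quorkir Coast is at UTC−10:00.
10:00 Quorkir Coast + 10h = 20:00 UTC.
1 February 2026 is a Sunday, so the first Monday is February 2 and the second is February 9.
1 November 2026 is a Sunday, so the first Sunday is November 1 and the third is November 15.
At the standard offset (UTC−08:00), 20:00 UTC − 8h = 12:00 Yalin Sector standard time.
Daylight saving runs 9 February – 15 November; the standard-time date in Yalin Sector, April 15, 2026, is inside that window, so Yalin Sector is at UTC−07:00.
20:00 UTC − 7h = 13:00 Yalin Sector.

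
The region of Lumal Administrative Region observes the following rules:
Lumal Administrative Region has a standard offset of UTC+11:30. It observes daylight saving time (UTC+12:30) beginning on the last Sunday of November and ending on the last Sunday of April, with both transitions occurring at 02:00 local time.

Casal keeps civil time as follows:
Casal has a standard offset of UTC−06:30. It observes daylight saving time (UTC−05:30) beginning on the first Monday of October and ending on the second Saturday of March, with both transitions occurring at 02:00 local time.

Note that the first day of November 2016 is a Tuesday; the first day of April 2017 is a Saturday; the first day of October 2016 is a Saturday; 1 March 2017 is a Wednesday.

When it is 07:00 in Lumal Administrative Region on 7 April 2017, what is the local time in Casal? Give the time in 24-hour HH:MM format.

12:00

1 November 2016 is a Tuesday, so Sundays fall on 6, 13, 20, 27; the last is November 27.
1 April 2017 is a Saturday, so Sundays fall on 2, 9, 16, 23, 30; the last is April 30.
7 April 2017 lies within the daylight-saving period (27 November 2016 – 30 April 2017), so Lumal Administrative Region is on daylight time, UTC+12:30.
07:00 Lumal Administrative Region − 12h30m = 18:30 UTC (rolling into the previous day, 6 April 2017).
1 October 2016 is a Saturday, so the first Monday is October 3.
1 March 2017 is a Wednesday, so the first Saturday is March 4 and the second is March 11.
At the standard offset (UTC−06:30), 18:30 UTC − 6h30m = 12:00 Casal standard time.
The standard-time date in Casal, 6 April 2017, is outside the daylight-saving period (3 October 2016 – 11 March 2017), so Casal is on standard time, UTC−06:30.
18:30 UTC − 6h30m = 12:00 Casal.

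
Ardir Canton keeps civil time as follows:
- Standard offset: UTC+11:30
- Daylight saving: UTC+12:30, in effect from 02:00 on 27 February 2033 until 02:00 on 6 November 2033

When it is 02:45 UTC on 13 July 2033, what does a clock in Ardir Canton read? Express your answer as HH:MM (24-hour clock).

15:15

At the standard offset (UTC+11:30), 02:45 UTC + 11h30m = 14:15 Ardir Canton standard time.
The standard-time date in Ardir Canton, 13 July 2033, falls between 27 February and 6 November, so daylight saving is in effect and Ardir Canton is at UTC+12:30.
02:45 UTC + 12h30m = 15:15 local.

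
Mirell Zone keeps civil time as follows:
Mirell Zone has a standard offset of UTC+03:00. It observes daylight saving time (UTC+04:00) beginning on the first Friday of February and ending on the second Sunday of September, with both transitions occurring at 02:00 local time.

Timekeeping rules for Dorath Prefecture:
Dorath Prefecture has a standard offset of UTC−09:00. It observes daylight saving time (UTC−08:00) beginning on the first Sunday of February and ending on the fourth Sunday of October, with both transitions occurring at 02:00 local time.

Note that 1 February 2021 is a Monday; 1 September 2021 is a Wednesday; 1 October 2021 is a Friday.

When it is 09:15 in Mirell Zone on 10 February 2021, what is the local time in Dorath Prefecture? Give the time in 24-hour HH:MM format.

21:15

1 February 2021 is a Monday, so the first Friday is February 5.
1 September 2021 is a Wednesday, so the first Sunday is September 5 and the second is September 12.
10 February 2021 lies within the daylight-saving period (5 February – 12 September), so Mirell Zone is on daylight time, UTC+04:00.
09:15 Mirell Zone − 4h = 05:15 UTC.
1 February 2021 is a Monday, so the first Sunday is February 7.
1 October 2021 is a Friday, so the first Sunday is October 3 and the fourth is October 24.
At the standard offset (UTC−09:00), 05:15 UTC − 9h = 20:15 Dorath Prefecture standard time (rolling into the previous day, 9 February 2021).
Daylight saving runs 7 February – 24 October; the standard-time date in Dorath Prefecture, 9 February 2021, is inside that window, so Dorath Prefecture is at UTC−08:00.
05:15 UTC − 8h = 21:15 Dorath Prefecture (rolling into the previous day, 9 February 2021).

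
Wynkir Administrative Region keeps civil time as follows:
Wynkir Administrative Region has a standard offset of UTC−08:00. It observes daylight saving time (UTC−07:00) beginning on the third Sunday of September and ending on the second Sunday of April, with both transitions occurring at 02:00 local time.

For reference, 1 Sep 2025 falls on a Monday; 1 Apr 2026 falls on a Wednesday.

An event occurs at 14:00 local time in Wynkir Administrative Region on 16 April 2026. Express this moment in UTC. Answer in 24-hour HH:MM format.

22:00

1 September 2025 is a Monday, so the first Sunday is September 7 and the third is September 21.
1 April 2026 is a Wednesday, so the first Sunday is April 5 and the second is April 12.
16 April 2026 does not fall between 21 September 2025 and 12 April 2026, so daylight saving is not in effect and Wynkir Administrative Region is at UTC−08:00.
14:00 local + 8h = 22:00 UTC.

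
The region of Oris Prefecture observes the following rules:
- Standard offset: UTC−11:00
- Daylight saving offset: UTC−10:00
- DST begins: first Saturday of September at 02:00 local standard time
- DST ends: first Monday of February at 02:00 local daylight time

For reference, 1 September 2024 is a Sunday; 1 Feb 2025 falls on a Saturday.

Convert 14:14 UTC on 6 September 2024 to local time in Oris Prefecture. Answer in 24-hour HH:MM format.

1 September 2024 is a Sunday, so the first Saturday is September 7.
1 February 2025 is a Saturday, so the first Monday is February 3.
At the standard offset (UTC−11:00), 14:14 UTC − 11h = 03:14 Oris Prefecture standard time.
Daylight saving runs 7 September 2024 – 3 February 2025; the standard-time date in Oris Prefecture, 6 September 2024, is outside that window, so Oris Prefecture is on standard time at UTC−11:00.
14:14 UTC − 11h = 03:14 local.

03:14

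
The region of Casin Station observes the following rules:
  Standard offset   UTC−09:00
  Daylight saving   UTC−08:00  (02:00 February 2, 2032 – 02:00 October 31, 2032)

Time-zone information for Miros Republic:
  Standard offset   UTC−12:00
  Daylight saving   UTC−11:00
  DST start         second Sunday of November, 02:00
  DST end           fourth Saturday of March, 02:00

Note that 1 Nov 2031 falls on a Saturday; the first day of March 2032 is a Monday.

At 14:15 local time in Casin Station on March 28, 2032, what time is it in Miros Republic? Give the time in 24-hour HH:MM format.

March 28, 2032 lies within the daylight-saving period (2 February – 31 October), so Casin Station is on daylight time, UTC−08:00.
14:15 Casin Station + 8h = 22:15 UTC.
1 November 2031 is a Saturday, so the first Sunday is November 2 and the second is November 9.
1 March 2032 is a Monday, so the first Saturday is March 6 and the fourth is March 27.
At the standard offset (UTC−12:00), 22:15 UTC − 12h = 10:15 Miros Republic standard time.
The standard-time date in Miros Republic, March 28, 2032, does not fall between 9 November 2031 and 27 March 2032, so daylight saving is not in effect and Miros Republic is at UTC−12:00.
22:15 UTC − 12h = 10:15 Miros Republic.

10:15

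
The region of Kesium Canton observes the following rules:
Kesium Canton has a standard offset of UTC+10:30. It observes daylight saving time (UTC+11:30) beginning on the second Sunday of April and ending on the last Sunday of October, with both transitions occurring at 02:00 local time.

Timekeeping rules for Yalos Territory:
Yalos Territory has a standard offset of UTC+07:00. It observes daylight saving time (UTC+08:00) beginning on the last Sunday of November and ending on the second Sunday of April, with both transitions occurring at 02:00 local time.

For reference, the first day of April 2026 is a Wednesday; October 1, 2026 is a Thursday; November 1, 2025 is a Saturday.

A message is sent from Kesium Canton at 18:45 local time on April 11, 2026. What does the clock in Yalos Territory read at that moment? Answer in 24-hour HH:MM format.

1 April 2026 is a Wednesday, so the first Sunday is April 5 and the second is April 12.
1 October 2026 is a Thursday, so Sundays fall on 4, 11, 18, 25; the last is October 25.
April 11, 2026 is outside the daylight-saving period (12 April – 25 October), so Kesium Canton is on standard time, UTC+10:30.
18:45 Kesium Canton − 10h30m = 08:15 UTC.
1 November 2025 is a Saturday, so Sundays fall on 2, 9, 16, 23, 30; the last is November 30.
1 April 2026 is a Wednesday, so the first Sunday is April 5 and the second is April 12.
At the standard offset (UTC+07:00), 08:15 UTC + 7h = 15:15 Yalos Territory standard time.
Daylight saving runs 30 November 2025 – 12 April 2026; the standard-time date in Yalos Territory, April 11, 2026, is inside that window, so Yalos Territory is at UTC+08:00.
08:15 UTC + 8h = 16:15 Yalos Territory.

16:15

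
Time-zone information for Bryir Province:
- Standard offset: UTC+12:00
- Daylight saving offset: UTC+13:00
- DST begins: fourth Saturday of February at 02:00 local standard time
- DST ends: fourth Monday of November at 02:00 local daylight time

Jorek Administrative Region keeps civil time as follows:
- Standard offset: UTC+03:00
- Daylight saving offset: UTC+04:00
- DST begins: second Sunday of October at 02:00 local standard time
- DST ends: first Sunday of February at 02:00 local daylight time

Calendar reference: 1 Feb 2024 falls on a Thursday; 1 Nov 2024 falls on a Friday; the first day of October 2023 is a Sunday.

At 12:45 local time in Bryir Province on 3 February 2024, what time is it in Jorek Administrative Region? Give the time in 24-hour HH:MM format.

04:45

1 February 2024 is a Thursday, so the first Saturday is February 3 and the fourth is February 24.
1 November 2024 is a Friday, so the first Monday is November 4 and the fourth is November 25.
3 February 2024 is outside the daylight-saving period (24 February – 25 November), so Bryir Province is on standard time, UTC+12:00.
12:45 Bryir Province − 12h = 00:45 UTC.
1 October 2023 is a Sunday, so the first Sunday is October 1 and the second is October 8.
1 February 2024 is a Thursday, so the first Sunday is February 4.
At the standard offset (UTC+03:00), 00:45 UTC + 3h = 03:45 Jorek Administrative Region standard time.
The standard-time date in Jorek Administrative Region, 3 February 2024, lies within the daylight-saving period (8 October 2023 – 4 February 2024), so Jorek Administrative Region is on daylight time, UTC+04:00.
00:45 UTC + 4h = 04:45 Jorek Administrative Region.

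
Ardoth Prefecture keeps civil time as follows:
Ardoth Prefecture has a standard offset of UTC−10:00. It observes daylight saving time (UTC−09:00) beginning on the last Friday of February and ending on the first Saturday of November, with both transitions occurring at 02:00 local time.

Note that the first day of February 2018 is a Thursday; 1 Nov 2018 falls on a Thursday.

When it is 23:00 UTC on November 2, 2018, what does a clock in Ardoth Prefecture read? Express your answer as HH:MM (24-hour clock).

14:00

1 February 2018 is a Thursday, so Fridays fall on 2, 9, 16, 23; the last is February 23.
1 November 2018 is a Thursday, so the first Saturday is November 3.
At the standard offset (UTC−10:00), 23:00 UTC − 10h = 13:00 Ardoth Prefecture standard time.
The standard-time date in Ardoth Prefecture, November 2, 2018, falls between 23 February and 3 November, so daylight saving is in effect and Ardoth Prefecture is at UTC−09:00.
23:00 UTC − 9h = 14:00 local.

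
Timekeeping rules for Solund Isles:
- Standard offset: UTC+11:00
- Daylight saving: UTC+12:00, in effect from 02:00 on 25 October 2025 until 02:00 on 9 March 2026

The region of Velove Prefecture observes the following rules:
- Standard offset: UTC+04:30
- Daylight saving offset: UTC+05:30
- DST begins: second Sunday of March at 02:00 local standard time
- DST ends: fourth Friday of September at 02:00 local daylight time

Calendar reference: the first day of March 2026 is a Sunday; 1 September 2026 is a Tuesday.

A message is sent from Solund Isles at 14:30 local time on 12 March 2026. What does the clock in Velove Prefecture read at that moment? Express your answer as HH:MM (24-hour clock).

09:00

12 March 2026 does not fall between 25 October 2025 and 9 March 2026, so daylight saving is not in effect and Solund Isles is at UTC+11:00.
14:30 Solund Isles − 11h = 03:30 UTC.
1 March 2026 is a Sunday, so the first Sunday is March 1 and the second is March 8.
1 September 2026 is a Tuesday, so the first Friday is September 4 and the fourth is September 25.
At the standard offset (UTC+04:30), 03:30 UTC + 4h30m = 08:00 Velove Prefecture standard time.
Daylight saving runs 8 March – 25 September; the standard-time date in Velove Prefecture, 12 March 2026, is inside that window, so Velove Prefecture is at UTC+05:30.
03:30 UTC + 5h30m = 09:00 Velove Prefecture.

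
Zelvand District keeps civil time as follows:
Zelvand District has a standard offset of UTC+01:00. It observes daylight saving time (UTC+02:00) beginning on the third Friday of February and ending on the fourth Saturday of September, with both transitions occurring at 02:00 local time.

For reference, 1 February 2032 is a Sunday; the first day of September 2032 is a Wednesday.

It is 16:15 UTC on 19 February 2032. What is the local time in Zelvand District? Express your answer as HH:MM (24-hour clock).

17:15

1 February 2032 is a Sunday, so the first Friday is February 6 and the third is February 20.
1 September 2032 is a Wednesday, so the first Saturday is September 4 and the fourth is September 25.
At the standard offset (UTC+01:00), 16:15 UTC + 1h = 17:15 Zelvand District standard time.
The standard-time date in Zelvand District, 19 February 2032, is outside the daylight-saving period (20 February – 25 September), so Zelvand District is on standard time, UTC+01:00.
16:15 UTC + 1h = 17:15 local.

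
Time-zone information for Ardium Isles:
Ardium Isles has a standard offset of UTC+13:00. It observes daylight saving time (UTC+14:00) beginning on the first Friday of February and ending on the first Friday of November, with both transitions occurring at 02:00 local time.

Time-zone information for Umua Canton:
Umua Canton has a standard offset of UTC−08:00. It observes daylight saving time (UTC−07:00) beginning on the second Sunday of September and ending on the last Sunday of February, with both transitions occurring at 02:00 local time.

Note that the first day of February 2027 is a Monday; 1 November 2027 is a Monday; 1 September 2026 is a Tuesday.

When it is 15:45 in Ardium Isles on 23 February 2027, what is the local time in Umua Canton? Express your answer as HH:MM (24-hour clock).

18:45

1 February 2027 is a Monday, so the first Friday is February 5.
1 November 2027 is a Monday, so the first Friday is November 5.
23 February 2027 falls between 5 February and 5 November, so daylight saving is in effect and Ardium Isles is at UTC+14:00.
15:45 Ardium Isles − 14h = 01:45 UTC.
1 September 2026 is a Tuesday, so the first Sunday is September 6 and the second is September 13.
1 February 2027 is a Monday, so Sundays fall on 7, 14, 21, 28; the last is February 28.
At the standard offset (UTC−08:00), 01:45 UTC − 8h = 17:45 Umua Canton standard time (rolling into the previous day, 22 February 2027).
The standard-time date in Umua Canton, 22 February 2027, falls between 13 September 2026 and 28 February 2027, so daylight saving is in effect and Umua Canton is at UTC−07:00.
01:45 UTC − 7h = 18:45 Umua Canton (rolling into the previous day, 22 February 2027).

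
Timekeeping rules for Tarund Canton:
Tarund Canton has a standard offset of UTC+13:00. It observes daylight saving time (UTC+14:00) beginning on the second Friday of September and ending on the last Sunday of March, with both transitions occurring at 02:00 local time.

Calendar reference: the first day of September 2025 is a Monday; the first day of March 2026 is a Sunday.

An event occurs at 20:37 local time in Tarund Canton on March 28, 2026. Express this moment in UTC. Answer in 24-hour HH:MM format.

06:37

1 September 2025 is a Monday, so the first Friday is September 5 and the second is September 12.
1 March 2026 is a Sunday, so Sundays fall on 1, 8, 15, 22, 29; the last is March 29.
March 28, 2026 falls between 12 September 2025 and 29 March 2026, so daylight saving is in effect and Tarund Canton is at UTC+14:00.
20:37 local − 14h = 06:37 UTC.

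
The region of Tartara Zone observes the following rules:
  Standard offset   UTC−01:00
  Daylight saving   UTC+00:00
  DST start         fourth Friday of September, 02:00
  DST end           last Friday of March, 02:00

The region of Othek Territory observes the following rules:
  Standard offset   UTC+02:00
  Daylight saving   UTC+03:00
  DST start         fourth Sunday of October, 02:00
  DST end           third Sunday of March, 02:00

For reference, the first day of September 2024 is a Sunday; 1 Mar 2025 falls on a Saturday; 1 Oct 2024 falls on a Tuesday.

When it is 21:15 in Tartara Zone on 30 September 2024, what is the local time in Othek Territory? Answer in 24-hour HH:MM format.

1 September 2024 is a Sunday, so the first Friday is September 6 and the fourth is September 27.
1 March 2025 is a Saturday, so Fridays fall on 7, 14, 21, 28; the last is March 28.
30 September 2024 lies within the daylight-saving period (27 September 2024 – 28 March 2025), so Tartara Zone is on daylight time, UTC+00:00.
21:15 Tartara Zone − 0h = 21:15 UTC.
1 October 2024 is a Tuesday, so the first Sunday is October 6 and the fourth is October 27.
1 March 2025 is a Saturday, so the first Sunday is March 2 and the third is March 16.
At the standard offset (UTC+02:00), 21:15 UTC + 2h = 23:15 Othek Territory standard time.
The standard-time date in Othek Territory, 30 September 2024, does not fall between 27 October 2024 and 16 March 2025, so daylight saving is not in effect and Othek Territory is at UTC+02:00.
21:15 UTC + 2h = 23:15 Othek Territory.

23:15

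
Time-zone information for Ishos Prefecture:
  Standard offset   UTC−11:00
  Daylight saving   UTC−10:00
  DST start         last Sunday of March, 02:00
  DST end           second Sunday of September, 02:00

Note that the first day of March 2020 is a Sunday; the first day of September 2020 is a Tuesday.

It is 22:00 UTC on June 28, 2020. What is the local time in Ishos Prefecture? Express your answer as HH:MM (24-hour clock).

1 March 2020 is a Sunday, so Sundays fall on 1, 8, 15, 22, 29; the last is March 29.
1 September 2020 is a Tuesday, so the first Sunday is September 6 and the second is September 13.
At the standard offset (UTC−11:00), 22:00 UTC − 11h = 11:00 Ishos Prefecture standard time.
Daylight saving runs 29 March – 13 September; the standard-time date in Ishos Prefecture, June 28, 2020, is inside that window, so Ishos Prefecture is at UTC−10:00.
22:00 UTC − 10h = 12:00 local.

12:00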